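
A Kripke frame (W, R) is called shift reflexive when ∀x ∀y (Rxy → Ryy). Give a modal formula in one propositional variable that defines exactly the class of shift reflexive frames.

The condition is shift-reflexivity. The T□ schema □(□r → r) defines it.

□(□r → r)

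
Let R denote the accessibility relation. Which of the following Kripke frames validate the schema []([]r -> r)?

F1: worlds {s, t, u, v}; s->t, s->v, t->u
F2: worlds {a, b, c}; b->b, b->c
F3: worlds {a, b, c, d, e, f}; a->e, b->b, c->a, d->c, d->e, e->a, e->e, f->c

The schema corresponds to shift-reflexivity: forall x forall y (Rxy -> Ryy).
F1: fails — Rtu but not Ruu.
F2: fails — Rbc but not Rcc.
F3: fails — Rdc but not Rcc.

none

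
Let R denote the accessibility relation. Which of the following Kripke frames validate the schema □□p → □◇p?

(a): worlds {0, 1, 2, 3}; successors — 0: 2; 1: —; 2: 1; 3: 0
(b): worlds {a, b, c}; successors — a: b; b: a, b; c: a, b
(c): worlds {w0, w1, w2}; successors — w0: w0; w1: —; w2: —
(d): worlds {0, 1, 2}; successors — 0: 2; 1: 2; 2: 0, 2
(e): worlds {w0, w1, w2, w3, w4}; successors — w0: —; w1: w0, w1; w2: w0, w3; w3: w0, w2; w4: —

This is the axiom for a generalized confluence (Geach) condition; its first-order frame correspondent is ∀x ∀z (xRz → ∃w (xR²w ∧ zRw)).
(a): fails — 2R1 but no w with 2R²w and 1Rw.
(b): condition met.
(c): condition met.
(d): condition met.
(e): fails — w1Rw0 but no w with w1R²w and w0Rw.
Valid on: (b), (c), (d).

(b), (c), (d)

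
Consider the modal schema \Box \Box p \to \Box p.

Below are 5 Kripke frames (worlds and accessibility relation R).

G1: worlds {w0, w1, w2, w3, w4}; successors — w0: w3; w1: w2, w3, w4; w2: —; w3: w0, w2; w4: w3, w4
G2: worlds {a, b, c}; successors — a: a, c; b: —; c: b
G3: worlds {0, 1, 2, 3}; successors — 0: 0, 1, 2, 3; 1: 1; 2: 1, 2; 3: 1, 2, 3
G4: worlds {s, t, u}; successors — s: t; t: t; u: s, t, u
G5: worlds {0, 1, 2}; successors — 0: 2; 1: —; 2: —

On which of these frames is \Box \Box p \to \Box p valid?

G3, G4

The schema corresponds to density: \forall x \forall y (Rxy \to \exists z (Rxz \wedge Rzy)).
G1: fails — Rw3w2 but no z with Rw3z and Rzw2.
G2: fails — Rcb but no z with Rcz and Rzb.
G3: holds.
G4: holds.
G5: fails — R02 but no z with R0z and Rz2.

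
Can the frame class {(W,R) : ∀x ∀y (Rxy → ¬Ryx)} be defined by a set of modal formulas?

Not modally definable

Modal frame validity is preserved under surjective bounded morphisms.
The 3-cycle (worlds a,b,c with a→b→c→a) is asymmetric. Mapping every world to a single reflexive point • is a surjective bounded morphism, and the reflexive point is not asymmetric (R•• but asymmetry requires ¬R••).
So no modal formula (or set of formulas) defines exactly the asymmetric frames.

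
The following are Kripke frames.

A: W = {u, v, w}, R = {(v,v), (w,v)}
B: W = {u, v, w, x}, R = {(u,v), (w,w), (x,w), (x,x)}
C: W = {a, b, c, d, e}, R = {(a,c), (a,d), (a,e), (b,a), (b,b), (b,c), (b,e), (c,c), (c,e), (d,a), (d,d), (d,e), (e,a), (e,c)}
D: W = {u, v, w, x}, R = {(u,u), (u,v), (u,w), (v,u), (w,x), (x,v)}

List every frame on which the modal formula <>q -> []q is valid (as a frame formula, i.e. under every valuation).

A

The schema corresponds to partial functionality: forall x forall y forall z (Rxy & Rxz -> y = z).
A: satisfies the condition.
B: fails — x sees both w and x.
C: fails — a sees both c and d.
D: fails — u sees both u and v.
Valid on: A.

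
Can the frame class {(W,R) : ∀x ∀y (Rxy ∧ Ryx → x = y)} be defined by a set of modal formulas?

No — not modally definable

If a class were modally definable it would be closed under surjective bounded morphisms (Goldblatt–Thomason).
The 8-cycle (worlds a,b,c,d,e,f,g,h with a→b→c→d→e→f→g→h→a) is antisymmetric. Sending even-indexed worlds to • and odd-indexed worlds to ∘ is a surjective bounded morphism onto the two-world frame with •↔∘, which is not antisymmetric.
So the class is not modally definable.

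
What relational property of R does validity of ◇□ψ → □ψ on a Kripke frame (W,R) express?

the Euclidean property: ∀x ∀y ∀z (Rxy ∧ Rxz → Ryz)

Equivalently (dual form): ◇ψ → □◇ψ.
Suppose ◇ψ→□◇ψ is valid. Take Rxy, Rxz and set V(ψ)={y}. Then ◇ψ at x, so □◇ψ at x, so ◇ψ at z, so some w with Rzw has ψ; w=y, i.e. Rzy. By symmetry of the argument, Ryz.
Conversely, on a frame with the Euclidean property the schema holds at every world under every valuation.
Frame condition: ∀x ∀y ∀z (Rxy ∧ Rxz → Ryz).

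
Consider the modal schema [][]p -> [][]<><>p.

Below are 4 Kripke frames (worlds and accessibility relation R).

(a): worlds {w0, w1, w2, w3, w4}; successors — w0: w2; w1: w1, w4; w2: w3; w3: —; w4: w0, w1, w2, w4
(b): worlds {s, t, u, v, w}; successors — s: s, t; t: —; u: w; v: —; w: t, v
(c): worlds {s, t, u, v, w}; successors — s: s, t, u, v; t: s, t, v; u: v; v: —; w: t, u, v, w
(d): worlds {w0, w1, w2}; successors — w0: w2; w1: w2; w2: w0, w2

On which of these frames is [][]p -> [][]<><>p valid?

Frame correspondent (Sahlqvist): forall x forall z (x R^2 z -> exists w (x R^2 w & z R^2 w)) — i.e. a generalized confluence (Geach) condition.
(a): fails — w0R²w3 but no w with w0R²w and w3R²w.
(b): fails — sR²t but no w* with sR²w* and tR²w*.
(c): fails — sR²u but no w* with sR²w* and uR²w*.
(d): holds.

(d)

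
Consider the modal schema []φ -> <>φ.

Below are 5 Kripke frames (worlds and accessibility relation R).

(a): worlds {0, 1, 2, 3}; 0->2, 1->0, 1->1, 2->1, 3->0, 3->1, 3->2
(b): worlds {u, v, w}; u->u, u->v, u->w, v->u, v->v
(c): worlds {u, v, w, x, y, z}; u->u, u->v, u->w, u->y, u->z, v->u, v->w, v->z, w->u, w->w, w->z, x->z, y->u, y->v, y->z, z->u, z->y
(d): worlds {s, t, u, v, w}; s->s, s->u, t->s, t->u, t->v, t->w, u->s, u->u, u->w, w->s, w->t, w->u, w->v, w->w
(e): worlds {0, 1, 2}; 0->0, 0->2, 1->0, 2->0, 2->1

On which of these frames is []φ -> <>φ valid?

(a), (c), (e)

The schema corresponds to seriality: forall x exists y Rxy.
(a): ✓.
(b): fails — world w has no successor.
(c): ✓.
(d): fails — world v has no successor.
(e): ✓.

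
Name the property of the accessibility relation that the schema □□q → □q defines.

Suppose □□q→□q is valid. Take Rxy and set V(q)={w : xR²w}. Then □□q at x, so □q at x, so q at y, i.e. ∃z(Rxz∧Rzy).
Conversely, on a frame with density the schema holds at every world under every valuation.
Frame condition: ∀x ∀y (Rxy → ∃z (Rxz ∧ Rzy)).

Density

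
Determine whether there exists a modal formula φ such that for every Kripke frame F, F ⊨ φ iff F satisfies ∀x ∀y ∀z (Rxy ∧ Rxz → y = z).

Yes — defined by ◇p → □p

Yes: it is partial functionality, defined by the CD schema ◇p → □p.
Suppose ◇p→□p is valid. Take Rxy, Rxz and set V(p)={y}. Then ◇p at x, so □p at x, so p at z, i.e. z=y.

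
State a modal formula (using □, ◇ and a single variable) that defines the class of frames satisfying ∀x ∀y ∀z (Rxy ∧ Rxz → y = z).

This is partial functionality; the standard corresponding axiom is CD: ◇q → □q.
Suppose ◇q→□q is valid. Take Rxy, Rxz and set V(q)={y}. Then ◇q at x, so □q at x, so q at z, i.e. z=y.

◇q → □q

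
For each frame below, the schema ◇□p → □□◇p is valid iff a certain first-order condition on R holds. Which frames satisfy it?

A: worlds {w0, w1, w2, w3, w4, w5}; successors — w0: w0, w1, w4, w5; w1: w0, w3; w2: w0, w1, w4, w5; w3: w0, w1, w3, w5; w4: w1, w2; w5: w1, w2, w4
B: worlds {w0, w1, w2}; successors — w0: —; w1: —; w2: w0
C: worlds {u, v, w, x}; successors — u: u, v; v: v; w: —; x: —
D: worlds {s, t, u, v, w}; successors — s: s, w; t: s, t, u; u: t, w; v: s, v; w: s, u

B, C

Frame correspondent (Sahlqvist): ∀x ∀y ∀z ((xRy ∧ xR²z) → ∃w (yRw ∧ zRw)) — i.e. a generalized confluence (Geach) condition.
A: fails — w0Rw1, w0R²w4 but no w with w1Rw and w4Rw.
B: satisfies the condition.
C: satisfies the condition.
D: fails — sRw, sR²u but no w* with wRw* and uRw*.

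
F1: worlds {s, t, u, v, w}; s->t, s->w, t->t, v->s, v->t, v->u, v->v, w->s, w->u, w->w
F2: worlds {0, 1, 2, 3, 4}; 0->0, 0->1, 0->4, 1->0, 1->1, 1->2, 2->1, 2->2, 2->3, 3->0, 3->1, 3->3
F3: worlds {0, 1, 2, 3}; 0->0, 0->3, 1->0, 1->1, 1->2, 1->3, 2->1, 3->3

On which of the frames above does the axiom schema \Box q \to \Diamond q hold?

This is the axiom for seriality; its first-order frame correspondent is \forall x \exists y Rxy.
F1: fails — world u has no successor.
F2: fails — world 4 has no successor.
F3: condition met.
Valid on: F3.

F3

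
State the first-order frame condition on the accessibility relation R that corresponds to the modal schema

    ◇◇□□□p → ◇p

This is a Sahlqvist (Geach-type) schema ◇^2□^3p → □^0◇^1p.
Minimal-valuation argument: fix x; take any y with xR^2y and any z with xR^0z. Set V(p) to the set of worlds R-reachable from y in exactly 3 steps. Then □^3p holds at y, so the antecedent holds at x; validity forces ◇^1p at z, giving a w with zR^1w and yR^3w.
First-order correspondent: ∀x ∀y (xR²y → ∃w (yR³w ∧ xRw)).

∀x ∀y (xR²y → ∃w (yR³w ∧ xRw))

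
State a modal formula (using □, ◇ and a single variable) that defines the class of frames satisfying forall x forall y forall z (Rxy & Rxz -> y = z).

A defining formula is ◇q → □q (the CD axiom).

◇q → □q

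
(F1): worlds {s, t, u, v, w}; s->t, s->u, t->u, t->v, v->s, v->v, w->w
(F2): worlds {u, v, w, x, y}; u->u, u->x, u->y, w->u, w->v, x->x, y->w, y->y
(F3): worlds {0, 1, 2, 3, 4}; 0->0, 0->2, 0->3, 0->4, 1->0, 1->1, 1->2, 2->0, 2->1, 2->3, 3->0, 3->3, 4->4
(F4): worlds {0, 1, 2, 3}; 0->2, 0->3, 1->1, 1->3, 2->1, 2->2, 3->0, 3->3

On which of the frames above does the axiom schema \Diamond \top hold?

(F3), (F4)

Frame correspondent (Sahlqvist): \forall x \exists y Rxy — i.e. seriality.
(F1): fails — world u has no successor.
(F2): fails — world v has no successor.
(F3): satisfies the condition.
(F4): satisfies the condition.
Valid on: (F3), (F4).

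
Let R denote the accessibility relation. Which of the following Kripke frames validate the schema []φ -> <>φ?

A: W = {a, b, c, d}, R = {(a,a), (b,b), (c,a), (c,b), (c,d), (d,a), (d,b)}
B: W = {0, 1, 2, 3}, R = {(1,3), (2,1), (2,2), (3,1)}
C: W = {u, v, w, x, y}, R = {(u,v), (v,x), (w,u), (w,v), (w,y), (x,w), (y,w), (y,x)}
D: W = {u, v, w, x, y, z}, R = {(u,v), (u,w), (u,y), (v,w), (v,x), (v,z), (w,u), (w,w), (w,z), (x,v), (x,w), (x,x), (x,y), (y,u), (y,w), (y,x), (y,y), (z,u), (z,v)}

Frame correspondent (Sahlqvist): forall x exists y Rxy — i.e. seriality.
A: satisfies the condition.
B: fails — world 0 has no successor.
C: satisfies the condition.
D: satisfies the condition.
Valid on: A, C, D.

A, C, D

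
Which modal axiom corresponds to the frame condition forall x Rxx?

This is reflexivity; the standard corresponding axiom is T: □s → s.
Suppose □s→s is valid. At any x set V(s)={w : Rxw}. Then □s holds at x, so s holds at x, i.e. Rxx.

□s → s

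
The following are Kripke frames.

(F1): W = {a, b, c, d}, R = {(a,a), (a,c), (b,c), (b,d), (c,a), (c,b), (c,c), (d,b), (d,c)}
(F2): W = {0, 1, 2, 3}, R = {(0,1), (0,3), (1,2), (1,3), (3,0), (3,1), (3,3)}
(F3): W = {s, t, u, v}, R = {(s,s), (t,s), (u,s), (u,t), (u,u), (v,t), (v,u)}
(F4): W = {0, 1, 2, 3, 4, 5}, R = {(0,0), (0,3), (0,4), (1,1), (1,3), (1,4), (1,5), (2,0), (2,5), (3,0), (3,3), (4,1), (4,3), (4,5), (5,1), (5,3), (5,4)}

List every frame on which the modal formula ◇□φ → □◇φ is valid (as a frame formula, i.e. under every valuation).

This is the axiom for convergence; its first-order frame correspondent is ∀x ∀y ∀z (Rxy ∧ Rxz → ∃w (Ryw ∧ Rzw)).
(F1): condition met.
(F2): fails — R12 and R12 but 2 and 2 have no common successor.
(F3): condition met.
(F4): condition met.
Valid on: (F1), (F3), (F4).

(F1), (F3), (F4)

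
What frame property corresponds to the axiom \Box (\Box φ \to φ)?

Suppose □(□φ→φ) is valid. Take Rxy and set V(φ)={w : Ryw}. Then at y, □φ holds; since □(□φ→φ) at x, □φ→φ at y, so φ at y, i.e. Ryy.
Conversely, on a frame with shift-reflexivity the schema holds at every world under every valuation.
Frame condition: \forall x \forall y (Rxy \to Ryy).

shift-reflexivity: \forall x \forall y (Rxy \to Ryy)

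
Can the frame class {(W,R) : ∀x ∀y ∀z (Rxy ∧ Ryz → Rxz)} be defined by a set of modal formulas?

This is a Sahlqvist condition; the 4 axiom □p → □□p defines it.
Suppose □p→□□p is valid. Take Rxy, Ryz and set V(p)={w : Rxw}. Then □p at x, so □□p at x, so □p at y, so p at z, i.e. Rxz.

Yes — defined by □p → □□p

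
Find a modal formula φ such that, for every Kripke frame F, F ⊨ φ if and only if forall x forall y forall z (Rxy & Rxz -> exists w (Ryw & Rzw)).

◇□q → □◇q

A defining formula is ◇□q → □◇q (the .2 axiom).
Suppose ◇□q→□◇q is valid. Take Rxy, Rxz and set V(q)={w : Ryw}. Then □q at y so ◇□q at x, so □◇q at x, so ◇q at z, giving w with Rzw and Ryw.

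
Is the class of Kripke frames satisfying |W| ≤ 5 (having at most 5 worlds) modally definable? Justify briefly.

Any modally definable frame class is closed under disjoint unions.
Any modal formula valid on each of 6 disjoint one-world frames is valid on their disjoint union (validity is preserved under disjoint unions). Each one-world frame has |W|=1≤5, but the union has |W|=6.
So no modal formula (or set of formulas) defines exactly the |W|≤5 frames.

No — not modally definable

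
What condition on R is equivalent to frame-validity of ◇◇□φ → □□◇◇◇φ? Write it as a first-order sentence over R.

∀x ∀y ∀z ((xR²y ∧ xR²z) → ∃w (yRw ∧ zR³w))

This is a Sahlqvist (Geach-type) schema ◇^2□^1φ → □^2◇^3φ.
First-order correspondent: ∀x ∀y ∀z ((xR²y ∧ xR²z) → ∃w (yRw ∧ zR³w)).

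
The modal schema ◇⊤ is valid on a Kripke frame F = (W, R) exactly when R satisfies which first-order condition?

This schema is equivalent to the D axiom □A → ◇A.
It corresponds to seriality: ∀x ∃y Rxy.

Seriality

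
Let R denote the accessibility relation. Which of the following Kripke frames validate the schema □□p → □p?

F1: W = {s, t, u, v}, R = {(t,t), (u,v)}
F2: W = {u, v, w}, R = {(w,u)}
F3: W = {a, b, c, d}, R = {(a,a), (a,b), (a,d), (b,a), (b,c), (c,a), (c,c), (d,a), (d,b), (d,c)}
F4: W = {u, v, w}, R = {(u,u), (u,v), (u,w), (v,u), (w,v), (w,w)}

Frame correspondent (Sahlqvist): ∀x ∀y (Rxy → ∃z (Rxz ∧ Rzy)) — i.e. density.
F1: fails — Ruv but no z with Ruz and Rzv.
F2: fails — Rwu but no z with Rwz and Rzu.
F3: condition met.
F4: condition met.

F3, F4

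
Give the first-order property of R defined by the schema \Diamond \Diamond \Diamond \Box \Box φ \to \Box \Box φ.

\forall x \forall y \forall z ((x R^3 y \wedge x R^2 z) \to \exists w (y R^2 w \wedge z = w))

This is a Sahlqvist (Geach-type) schema ◇^3□^2φ → □^2◇^0φ.
Minimal-valuation argument: fix x; take any y with xR^3y and any z with xR^2z. Set V(φ) to the set of worlds R-reachable from y in exactly 2 steps. Then □^2φ holds at y, so the antecedent holds at x; validity forces ◇^0φ at z, giving a w with zR^0w and yR^2w.
First-order correspondent: \forall x \forall y \forall z ((x R^3 y \wedge x R^2 z) \to \exists w (y R^2 w \wedge z = w)).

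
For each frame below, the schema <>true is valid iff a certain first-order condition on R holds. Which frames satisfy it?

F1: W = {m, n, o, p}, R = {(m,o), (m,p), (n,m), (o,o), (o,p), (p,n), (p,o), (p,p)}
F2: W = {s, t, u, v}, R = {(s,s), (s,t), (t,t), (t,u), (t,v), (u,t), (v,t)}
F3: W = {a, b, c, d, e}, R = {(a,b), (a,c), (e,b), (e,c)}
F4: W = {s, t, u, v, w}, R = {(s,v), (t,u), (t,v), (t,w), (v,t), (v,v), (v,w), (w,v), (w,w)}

F1, F2

The schema corresponds to seriality: forall x exists y Rxy.
F1: satisfies the condition.
F2: satisfies the condition.
F3: fails — world b has no successor.
F4: fails — world u has no successor.
Valid on: F1, F2.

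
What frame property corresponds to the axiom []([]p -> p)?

shift-reflexivity: forall x forall y (Rxy -> Ryy)

This schema is the T□ axiom.
Its frame correspondent is shift-reflexivity — forall x forall y (Rxy -> Ryy).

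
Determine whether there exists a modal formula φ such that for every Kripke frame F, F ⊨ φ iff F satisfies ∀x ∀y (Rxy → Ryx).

Yes: it is symmetry, defined by the B schema q → □◇q.

Yes, by q → □◇q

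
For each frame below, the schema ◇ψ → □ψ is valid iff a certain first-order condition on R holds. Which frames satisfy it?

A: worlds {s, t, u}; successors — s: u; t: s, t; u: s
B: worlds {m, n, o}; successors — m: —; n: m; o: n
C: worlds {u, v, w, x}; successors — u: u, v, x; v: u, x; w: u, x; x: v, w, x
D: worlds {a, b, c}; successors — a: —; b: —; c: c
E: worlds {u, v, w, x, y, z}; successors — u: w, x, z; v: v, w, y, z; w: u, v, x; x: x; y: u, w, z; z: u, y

B, D

Frame correspondent (Sahlqvist): ∀x ∀y ∀z (Rxy ∧ Rxz → y = z) — i.e. partial functionality.
A: fails — t sees both s and t.
B: ✓.
C: fails — u sees both u and v.
D: ✓.
E: fails — u sees both w and x.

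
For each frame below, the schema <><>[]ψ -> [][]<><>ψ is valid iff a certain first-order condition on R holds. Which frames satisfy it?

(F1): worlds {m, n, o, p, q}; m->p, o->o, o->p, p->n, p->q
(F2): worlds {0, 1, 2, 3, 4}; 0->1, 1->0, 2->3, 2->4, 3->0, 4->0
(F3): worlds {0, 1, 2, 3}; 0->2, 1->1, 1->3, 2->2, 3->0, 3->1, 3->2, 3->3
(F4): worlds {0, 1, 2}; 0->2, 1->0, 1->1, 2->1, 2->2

(F4)

This is the axiom for a generalized confluence (Geach) condition; its first-order frame correspondent is forall x forall y forall z ((x R^2 y & x R^2 z) -> exists w (yRw & z R^2 w)).
(F1): fails — mR²n, mR²n but no w with nRw and nR²w.
(F2): fails — 0R²0, 0R²0 but no w with 0Rw and 0R²w.
(F3): fails — 1R²1, 1R²0 but no w with 1Rw and 0R²w.
(F4): holds.
Valid on: (F4).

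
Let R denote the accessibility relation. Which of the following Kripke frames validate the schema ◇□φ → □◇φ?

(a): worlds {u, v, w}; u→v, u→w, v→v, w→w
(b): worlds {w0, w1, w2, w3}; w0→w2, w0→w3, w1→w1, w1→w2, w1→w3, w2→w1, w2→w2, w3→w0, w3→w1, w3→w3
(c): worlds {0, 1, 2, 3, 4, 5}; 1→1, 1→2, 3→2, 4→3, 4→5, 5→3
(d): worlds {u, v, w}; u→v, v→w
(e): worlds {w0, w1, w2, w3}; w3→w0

This is the axiom for convergence; its first-order frame correspondent is ∀x ∀y ∀z (Rxy ∧ Rxz → ∃w (Ryw ∧ Rzw)).
(a): fails — Ruv and Ruw but v and w have no common successor.
(b): satisfies the condition.
(c): fails — R12 and R12 but 2 and 2 have no common successor.
(d): fails — Rvw and Rvw but w and w have no common successor.
(e): fails — Rw3w0 and Rw3w0 but w0 and w0 have no common successor.
Valid on: (b).

(b)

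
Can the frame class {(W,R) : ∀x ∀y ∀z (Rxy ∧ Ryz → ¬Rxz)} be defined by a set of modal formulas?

Modal frame validity is preserved under surjective bounded morphisms.
The 7-cycle (worlds w0,w1,w2,w3,w4,w5,w6 with w0→w1→w2→w3→w4→w5→w6→w0) is intransitive. Mapping every world to a single reflexive point • is a surjective bounded morphism; the reflexive point is not intransitive (R••∧R•• but R••).
Hence intransitivity is not modally definable.

No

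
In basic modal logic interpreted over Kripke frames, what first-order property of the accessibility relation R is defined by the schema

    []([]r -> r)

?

shift-reflexivity: forall x forall y (Rxy -> Ryy)

This is the T□ axiom.
Its frame correspondent is shift-reflexivity — forall x forall y (Rxy -> Ryy).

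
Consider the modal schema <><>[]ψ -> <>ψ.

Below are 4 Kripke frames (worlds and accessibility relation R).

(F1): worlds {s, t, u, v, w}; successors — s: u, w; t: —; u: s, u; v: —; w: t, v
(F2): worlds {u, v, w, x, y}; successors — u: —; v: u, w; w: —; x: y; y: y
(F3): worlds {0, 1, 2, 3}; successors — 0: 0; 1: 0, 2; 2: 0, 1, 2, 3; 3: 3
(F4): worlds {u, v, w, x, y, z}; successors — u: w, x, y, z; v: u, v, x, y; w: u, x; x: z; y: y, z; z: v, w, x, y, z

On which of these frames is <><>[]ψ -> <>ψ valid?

This is the axiom for a generalized confluence (Geach) condition; its first-order frame correspondent is forall x forall y (x R^2 y -> exists w (yRw & xRw)).
(F1): fails — sR²t but no w* with tRw* and sRw*.
(F2): holds.
(F3): fails — 1R²3 but no w with 3Rw and 1Rw.
(F4): fails — vR²x but no t with xRt and vRt.
Valid on: (F2).

(F2)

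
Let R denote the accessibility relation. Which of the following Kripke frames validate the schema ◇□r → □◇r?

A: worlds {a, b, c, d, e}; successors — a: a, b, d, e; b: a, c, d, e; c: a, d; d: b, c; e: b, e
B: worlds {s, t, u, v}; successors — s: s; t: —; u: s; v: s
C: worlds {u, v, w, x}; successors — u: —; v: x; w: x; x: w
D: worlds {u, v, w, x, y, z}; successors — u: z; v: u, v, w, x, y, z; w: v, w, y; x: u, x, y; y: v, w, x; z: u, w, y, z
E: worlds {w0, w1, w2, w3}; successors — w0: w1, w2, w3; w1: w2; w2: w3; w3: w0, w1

This is the axiom for convergence; its first-order frame correspondent is ∀x ∀y ∀z (Rxy ∧ Rxz → ∃w (Ryw ∧ Rzw)).
A: fails — Rbc and Rbe but c and e have no common successor.
B: holds.
C: holds.
D: fails — Rvx and Rvu but x and u have no common successor.
E: fails — Rw0w1 and Rw0w2 but w1 and w2 have no common successor.
Valid on: B, C.

B, C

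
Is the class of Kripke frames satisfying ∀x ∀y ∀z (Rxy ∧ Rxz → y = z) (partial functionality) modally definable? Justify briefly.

This is a Sahlqvist condition; the CD axiom ◇q → □q defines it.

Yes, by ◇q → □q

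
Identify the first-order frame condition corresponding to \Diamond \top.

seriality: \forall x \exists y Rxy

◇⊤ holds at w iff w has a successor, so frame-validity of ◇⊤ is exactly seriality. Equivalently via □r → ◇r:
Suppose □r→◇r is valid. At any x set V(r)=W. Then □r at x, so ◇r at x, so x has a successor.
The converse is a direct semantic check.
So the correspondent is seriality.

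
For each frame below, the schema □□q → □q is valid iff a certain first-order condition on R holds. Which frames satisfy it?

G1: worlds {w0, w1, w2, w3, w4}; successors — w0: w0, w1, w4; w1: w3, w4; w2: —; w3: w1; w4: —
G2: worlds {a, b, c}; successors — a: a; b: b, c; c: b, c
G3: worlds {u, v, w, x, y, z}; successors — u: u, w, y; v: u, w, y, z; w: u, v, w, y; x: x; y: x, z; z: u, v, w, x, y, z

G2, G3

Frame correspondent (Sahlqvist): ∀x ∀y (Rxy → ∃z (Rxz ∧ Rzy)) — i.e. density.
G1: fails — Rw3w1 but no z with Rw3z and Rzw1.
G2: ✓.
G3: ✓.
Valid on: G2, G3.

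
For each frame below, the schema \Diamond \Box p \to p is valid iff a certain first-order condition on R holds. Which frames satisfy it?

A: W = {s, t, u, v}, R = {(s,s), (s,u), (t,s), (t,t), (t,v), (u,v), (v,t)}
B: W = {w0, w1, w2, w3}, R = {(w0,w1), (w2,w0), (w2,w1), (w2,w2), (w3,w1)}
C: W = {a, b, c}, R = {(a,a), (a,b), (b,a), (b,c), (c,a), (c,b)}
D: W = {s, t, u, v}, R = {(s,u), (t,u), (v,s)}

Frame correspondent (Sahlqvist): \forall x \forall y (Rxy \to Ryx) — i.e. symmetry.
A: fails — Ruv but not Rvu.
B: fails — Rw3w1 but not Rw1w3.
C: fails — Rca but not Rac.
D: fails — Rsu but not Rus.
Valid on no frame.

none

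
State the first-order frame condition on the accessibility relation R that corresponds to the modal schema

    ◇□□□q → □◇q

∀x ∀y ∀z ((xRy ∧ xRz) → ∃w (yR³w ∧ zRw))

This is a Sahlqvist (Geach-type) schema ◇^1□^3q → □^1◇^1q.
First-order correspondent: ∀x ∀y ∀z ((xRy ∧ xRz) → ∃w (yR³w ∧ zRw)).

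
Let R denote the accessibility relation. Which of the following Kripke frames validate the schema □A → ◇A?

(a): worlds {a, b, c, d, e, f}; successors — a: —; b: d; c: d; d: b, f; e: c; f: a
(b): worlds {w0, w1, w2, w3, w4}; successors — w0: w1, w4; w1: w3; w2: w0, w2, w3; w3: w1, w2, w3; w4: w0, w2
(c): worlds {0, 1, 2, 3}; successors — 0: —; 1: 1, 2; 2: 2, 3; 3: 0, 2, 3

This is the axiom for seriality; its first-order frame correspondent is ∀x ∃y Rxy.
(a): fails — world a has no successor.
(b): satisfies the condition.
(c): fails — world 0 has no successor.

(b)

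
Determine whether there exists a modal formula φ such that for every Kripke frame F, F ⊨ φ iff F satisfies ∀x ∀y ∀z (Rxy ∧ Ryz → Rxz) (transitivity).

This is a Sahlqvist condition; the 4 axiom □r → □□r defines it.
Suppose □r→□□r is valid. Take Rxy, Ryz and set V(r)={w : Rxw}. Then □r at x, so □□r at x, so □r at y, so r at z, i.e. Rxz.

Yes, by □r → □□r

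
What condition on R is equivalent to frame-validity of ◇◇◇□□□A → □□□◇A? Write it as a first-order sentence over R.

This is a Sahlqvist (Geach-type) schema ◇^3□^3A → □^3◇^1A.
Minimal-valuation argument: fix x; take any y with xR^3y and any z with xR^3z. Set V(A) to the set of worlds R-reachable from y in exactly 3 steps. Then □^3A holds at y, so the antecedent holds at x; validity forces ◇^1A at z, giving a w with zR^1w and yR^3w.
First-order correspondent: ∀x ∀y ∀z ((xR³y ∧ xR³z) → ∃w (yR³w ∧ zRw)).

∀x ∀y ∀z ((xR³y ∧ xR³z) → ∃w (yR³w ∧ zRw))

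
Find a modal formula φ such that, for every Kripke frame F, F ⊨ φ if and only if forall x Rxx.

□q → q

This is reflexivity; the standard corresponding axiom is T: □q → q.
Suppose □q→q is valid. At any x set V(q)={w : Rxw}. Then □q holds at x, so q holds at x, i.e. Rxx.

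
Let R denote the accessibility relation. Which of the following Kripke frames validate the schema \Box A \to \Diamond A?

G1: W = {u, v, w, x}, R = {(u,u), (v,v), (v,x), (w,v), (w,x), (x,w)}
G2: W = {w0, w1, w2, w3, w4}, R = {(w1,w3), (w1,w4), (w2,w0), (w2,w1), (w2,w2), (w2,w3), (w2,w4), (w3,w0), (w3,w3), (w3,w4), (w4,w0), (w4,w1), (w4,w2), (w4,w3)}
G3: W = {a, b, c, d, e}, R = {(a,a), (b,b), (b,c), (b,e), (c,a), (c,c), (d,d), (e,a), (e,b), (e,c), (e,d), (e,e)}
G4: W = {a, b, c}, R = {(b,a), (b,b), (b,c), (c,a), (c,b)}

G1, G3

This is the axiom for seriality; its first-order frame correspondent is \forall x \exists y Rxy.
G1: holds.
G2: fails — world w0 has no successor.
G3: holds.
G4: fails — world a has no successor.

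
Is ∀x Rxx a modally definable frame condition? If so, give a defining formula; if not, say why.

Yes — defined by □r → r

Yes: it is reflexivity, defined by the T schema □r → r.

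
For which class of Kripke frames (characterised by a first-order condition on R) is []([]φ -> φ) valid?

Suppose □(□φ→φ) is valid. Take Rxy and set V(φ)={w : Ryw}. Then at y, □φ holds; since □(□φ→φ) at x, □φ→φ at y, so φ at y, i.e. Ryy.
Conversely, any frame satisfying forall x forall y (Rxy -> Ryy) validates the schema.
Frame condition: forall x forall y (Rxy -> Ryy).

shift-reflexivity: forall x forall y (Rxy -> Ryy)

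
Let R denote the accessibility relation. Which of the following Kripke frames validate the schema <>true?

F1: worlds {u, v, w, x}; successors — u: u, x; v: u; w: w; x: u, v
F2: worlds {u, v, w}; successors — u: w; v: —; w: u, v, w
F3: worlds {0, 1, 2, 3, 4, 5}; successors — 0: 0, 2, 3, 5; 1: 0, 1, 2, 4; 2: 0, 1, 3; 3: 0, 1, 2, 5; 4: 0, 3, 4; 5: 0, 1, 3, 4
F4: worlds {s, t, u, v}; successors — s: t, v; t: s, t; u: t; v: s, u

F1, F3, F4

Frame correspondent (Sahlqvist): forall x exists y Rxy — i.e. seriality.
F1: satisfies the condition.
F2: fails — world v has no successor.
F3: satisfies the condition.
F4: satisfies the condition.
Valid on: F1, F3, F4.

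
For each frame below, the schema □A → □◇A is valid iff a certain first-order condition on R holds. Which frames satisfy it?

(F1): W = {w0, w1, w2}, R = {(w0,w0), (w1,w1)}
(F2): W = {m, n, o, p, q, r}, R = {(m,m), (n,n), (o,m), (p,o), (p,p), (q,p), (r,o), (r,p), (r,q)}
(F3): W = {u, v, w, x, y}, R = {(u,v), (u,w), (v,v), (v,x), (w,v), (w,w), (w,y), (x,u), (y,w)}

Frame correspondent (Sahlqvist): ∀x ∀z (xRz → ∃w (xRw ∧ zRw)) — i.e. a generalized confluence (Geach) condition.
(F1): satisfies the condition.
(F2): fails — pRo but no w with pRw and oRw.
(F3): fails — vRx but no t with vRt and xRt.
Valid on: (F1).

(F1)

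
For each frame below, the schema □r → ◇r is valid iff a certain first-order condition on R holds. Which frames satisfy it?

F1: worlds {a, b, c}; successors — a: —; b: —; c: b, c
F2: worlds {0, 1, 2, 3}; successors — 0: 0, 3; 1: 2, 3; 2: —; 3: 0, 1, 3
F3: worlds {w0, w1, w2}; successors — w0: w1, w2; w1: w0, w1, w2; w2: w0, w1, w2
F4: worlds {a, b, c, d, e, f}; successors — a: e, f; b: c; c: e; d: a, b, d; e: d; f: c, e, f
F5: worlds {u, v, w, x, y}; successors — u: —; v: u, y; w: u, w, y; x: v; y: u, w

This is the axiom for seriality; its first-order frame correspondent is ∀x ∃y Rxy.
F1: fails — world a has no successor.
F2: fails — world 2 has no successor.
F3: satisfies the condition.
F4: satisfies the condition.
F5: fails — world u has no successor.
Valid on: F3, F4.

F3, F4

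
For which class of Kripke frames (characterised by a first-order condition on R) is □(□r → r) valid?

Suppose □(□r→r) is valid. Take Rxy and set V(r)={w : Ryw}. Then at y, □r holds; since □(□r→r) at x, □r→r at y, so r at y, i.e. Ryy.

Shift-reflexivity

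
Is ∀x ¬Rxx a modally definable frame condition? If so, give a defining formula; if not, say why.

Any modally definable frame class is closed under surjective bounded morphisms.
The 5-cycle (worlds 0,1,2,3,4 with 0→1→2→3→4→0) is irreflexive, and the map sending every world to a single reflexive point • is a surjective bounded morphism (forth: every edge maps to (•,•); back: every world has a successor). So any modal formula valid on the 5-cycle is also valid on the reflexive point, which is not irreflexive.
So no modal formula (or set of formulas) defines exactly the irreflexive frames.

Not definable by any modal formula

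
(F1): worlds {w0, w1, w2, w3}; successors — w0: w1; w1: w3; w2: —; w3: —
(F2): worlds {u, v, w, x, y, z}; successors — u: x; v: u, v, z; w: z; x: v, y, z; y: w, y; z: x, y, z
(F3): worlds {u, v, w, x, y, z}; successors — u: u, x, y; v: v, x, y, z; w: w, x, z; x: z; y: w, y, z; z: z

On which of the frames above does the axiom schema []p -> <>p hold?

(F2), (F3)

This is the axiom for seriality; its first-order frame correspondent is forall x exists y Rxy.
(F1): fails — world w2 has no successor.
(F2): ✓.
(F3): ✓.
Valid on: (F2), (F3).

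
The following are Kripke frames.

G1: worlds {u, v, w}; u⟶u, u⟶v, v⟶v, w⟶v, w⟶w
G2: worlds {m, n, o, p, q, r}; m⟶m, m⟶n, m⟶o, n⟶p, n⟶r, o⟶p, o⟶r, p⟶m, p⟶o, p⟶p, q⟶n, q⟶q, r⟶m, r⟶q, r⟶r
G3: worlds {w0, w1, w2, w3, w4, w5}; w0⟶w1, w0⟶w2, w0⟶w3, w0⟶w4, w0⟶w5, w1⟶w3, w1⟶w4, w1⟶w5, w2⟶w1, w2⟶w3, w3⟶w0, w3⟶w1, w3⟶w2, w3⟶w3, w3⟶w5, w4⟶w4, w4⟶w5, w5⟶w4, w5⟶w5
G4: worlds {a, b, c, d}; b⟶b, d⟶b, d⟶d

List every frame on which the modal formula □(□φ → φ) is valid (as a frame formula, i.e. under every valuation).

G1, G4

This is the axiom for shift-reflexivity; its first-order frame correspondent is ∀x ∀y (Rxy → Ryy).
G1: condition met.
G2: fails — Rpo but not Roo.
G3: fails — Rw3w1 but not Rw1w1.
G4: condition met.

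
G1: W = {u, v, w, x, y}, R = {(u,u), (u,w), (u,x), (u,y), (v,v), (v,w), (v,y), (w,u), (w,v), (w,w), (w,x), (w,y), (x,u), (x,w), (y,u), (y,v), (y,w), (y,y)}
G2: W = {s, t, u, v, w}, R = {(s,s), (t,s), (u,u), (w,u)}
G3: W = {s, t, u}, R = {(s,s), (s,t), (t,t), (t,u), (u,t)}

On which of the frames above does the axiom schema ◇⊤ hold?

The schema corresponds to seriality: ∀x ∃y Rxy.
G1: condition met.
G2: fails — world v has no successor.
G3: condition met.
Valid on: G1, G3.

G1, G3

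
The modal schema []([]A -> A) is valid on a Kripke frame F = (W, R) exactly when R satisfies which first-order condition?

shift-reflexivity: forall x forall y (Rxy -> Ryy)

Suppose □(□A→A) is valid. Take Rxy and set V(A)={w : Ryw}. Then at y, □A holds; since □(□A→A) at x, □A→A at y, so A at y, i.e. Ryy.
Conversely, any frame satisfying forall x forall y (Rxy -> Ryy) validates the schema.
Frame condition: forall x forall y (Rxy -> Ryy).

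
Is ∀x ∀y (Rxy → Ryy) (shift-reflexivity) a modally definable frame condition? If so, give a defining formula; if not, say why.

Definable; □(□q → q) defines it

The condition is shift-reflexivity. A defining modal formula is □(□q → q).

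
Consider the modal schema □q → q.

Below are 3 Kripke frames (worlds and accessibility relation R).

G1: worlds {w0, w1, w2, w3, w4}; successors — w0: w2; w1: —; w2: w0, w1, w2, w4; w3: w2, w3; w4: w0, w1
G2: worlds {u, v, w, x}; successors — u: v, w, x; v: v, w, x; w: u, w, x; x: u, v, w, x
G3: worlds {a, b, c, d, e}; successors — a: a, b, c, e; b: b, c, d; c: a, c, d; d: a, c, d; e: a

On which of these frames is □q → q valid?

This is the axiom for reflexivity; its first-order frame correspondent is ∀x Rxx.
G1: fails — world w0 does not see itself.
G2: fails — world u does not see itself.
G3: fails — world e does not see itself.

none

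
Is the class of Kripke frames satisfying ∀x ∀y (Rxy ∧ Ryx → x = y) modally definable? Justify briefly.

Modal frame validity is preserved under surjective bounded morphisms.
The 4-cycle (worlds 0,1,2,3 with 0→1→2→3→0) is antisymmetric. Sending even-indexed worlds to • and odd-indexed worlds to ∘ is a surjective bounded morphism onto the two-world frame with •↔∘, which is not antisymmetric.
So no modal formula (or set of formulas) defines exactly the antisymmetric frames.

No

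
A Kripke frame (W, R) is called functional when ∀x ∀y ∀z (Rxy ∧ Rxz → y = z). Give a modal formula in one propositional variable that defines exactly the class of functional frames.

A defining formula is ◇s → □s (the CD axiom).
Suppose ◇s→□s is valid. Take Rxy, Rxz and set V(s)={y}. Then ◇s at x, so □s at x, so s at z, i.e. z=y.

◇s → □s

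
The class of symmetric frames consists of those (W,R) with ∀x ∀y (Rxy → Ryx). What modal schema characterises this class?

The condition is symmetry. The B schema ψ → □◇ψ defines it.

ψ → □◇ψ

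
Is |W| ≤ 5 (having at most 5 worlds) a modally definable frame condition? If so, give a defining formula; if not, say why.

Modal frame validity is preserved under disjoint unions.
Any modal formula valid on each of 6 disjoint one-world frames is valid on their disjoint union (validity is preserved under disjoint unions). Each one-world frame has |W|=1≤5, but the union has |W|=6.
So the class is not modally definable.

No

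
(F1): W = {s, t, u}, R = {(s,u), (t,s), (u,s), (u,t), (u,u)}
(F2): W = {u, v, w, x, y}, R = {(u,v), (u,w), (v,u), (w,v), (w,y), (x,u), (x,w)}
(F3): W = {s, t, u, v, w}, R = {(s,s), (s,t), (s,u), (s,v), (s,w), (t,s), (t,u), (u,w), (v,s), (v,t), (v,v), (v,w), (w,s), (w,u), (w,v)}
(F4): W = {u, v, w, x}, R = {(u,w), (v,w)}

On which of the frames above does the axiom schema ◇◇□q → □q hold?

Frame correspondent (Sahlqvist): ∀x ∀y ∀z ((xR²y ∧ xRz) → ∃w (yRw ∧ z = w)) — i.e. a generalized confluence (Geach) condition.
(F1): fails — sR²t, sRu but no w with tRw and u=w.
(F2): fails — uR²v, uRv but no t with vRt and v=t.
(F3): fails — sR²t, sRt but no w* with tRw* and t=w*.
(F4): ✓.

(F4)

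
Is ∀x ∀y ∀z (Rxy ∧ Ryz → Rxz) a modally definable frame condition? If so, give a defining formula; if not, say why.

Yes: it is transitivity, defined by the 4 schema □q → □□q.
Suppose □q→□□q is valid. Take Rxy, Ryz and set V(q)={w : Rxw}. Then □q at x, so □□q at x, so □q at y, so q at z, i.e. Rxz.

Definable; □q → □□q defines it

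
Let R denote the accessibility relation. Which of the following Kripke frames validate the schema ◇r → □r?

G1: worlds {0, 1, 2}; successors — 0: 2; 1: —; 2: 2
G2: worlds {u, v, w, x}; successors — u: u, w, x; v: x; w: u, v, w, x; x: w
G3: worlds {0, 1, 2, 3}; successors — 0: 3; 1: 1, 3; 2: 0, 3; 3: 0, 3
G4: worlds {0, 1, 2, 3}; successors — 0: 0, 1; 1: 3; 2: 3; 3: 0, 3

G1

This is the axiom for partial functionality; its first-order frame correspondent is ∀x ∀y ∀z (Rxy ∧ Rxz → y = z).
G1: ✓.
G2: fails — u sees both u and w.
G3: fails — 1 sees both 1 and 3.
G4: fails — 0 sees both 0 and 1.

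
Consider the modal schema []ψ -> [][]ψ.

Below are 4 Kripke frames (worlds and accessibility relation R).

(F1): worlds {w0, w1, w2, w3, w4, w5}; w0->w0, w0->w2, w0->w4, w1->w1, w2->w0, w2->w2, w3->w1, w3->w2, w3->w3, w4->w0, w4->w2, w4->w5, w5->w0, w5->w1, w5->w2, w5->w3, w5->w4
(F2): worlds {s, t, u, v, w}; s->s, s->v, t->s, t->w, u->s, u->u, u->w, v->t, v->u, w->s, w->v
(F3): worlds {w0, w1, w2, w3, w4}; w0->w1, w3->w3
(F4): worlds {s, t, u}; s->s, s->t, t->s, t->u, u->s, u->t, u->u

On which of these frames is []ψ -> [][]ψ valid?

(F3)

Frame correspondent (Sahlqvist): forall x forall y forall z (Rxy & Ryz -> Rxz) — i.e. transitivity.
(F1): fails — Rw0w4 and Rw4w5 but not Rw0w5.
(F2): fails — Ruw and Rwv but not Ruv.
(F3): condition met.
(F4): fails — Rts and Rst but not Rtt.
Valid on: (F3).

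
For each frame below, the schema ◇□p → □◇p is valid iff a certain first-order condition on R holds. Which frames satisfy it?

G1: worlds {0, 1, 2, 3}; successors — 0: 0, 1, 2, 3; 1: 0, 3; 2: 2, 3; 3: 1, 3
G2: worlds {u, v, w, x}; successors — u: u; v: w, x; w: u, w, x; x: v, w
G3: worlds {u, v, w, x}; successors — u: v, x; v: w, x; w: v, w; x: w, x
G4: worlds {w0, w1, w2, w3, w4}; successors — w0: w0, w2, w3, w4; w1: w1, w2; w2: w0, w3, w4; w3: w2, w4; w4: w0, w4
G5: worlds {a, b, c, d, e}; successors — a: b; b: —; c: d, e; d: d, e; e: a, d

G1, G3

Frame correspondent (Sahlqvist): ∀x ∀y ∀z (Rxy ∧ Rxz → ∃w (Ryw ∧ Rzw)) — i.e. convergence.
G1: ✓.
G2: fails — Rwu and Rwx but u and x have no common successor.
G3: ✓.
G4: fails — Rw1w1 and Rw1w2 but w1 and w2 have no common successor.
G5: fails — Rab and Rab but b and b have no common successor.
Valid on: G1, G3.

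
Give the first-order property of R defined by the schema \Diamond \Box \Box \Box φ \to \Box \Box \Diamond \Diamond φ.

\forall x \forall y \forall z ((xRy \wedge x R^2 z) \to \exists w (y R^3 w \wedge z R^2 w))

This is a Sahlqvist (Geach-type) schema ◇^1□^3φ → □^2◇^2φ.
First-order correspondent: \forall x \forall y \forall z ((xRy \wedge x R^2 z) \to \exists w (y R^3 w \wedge z R^2 w)).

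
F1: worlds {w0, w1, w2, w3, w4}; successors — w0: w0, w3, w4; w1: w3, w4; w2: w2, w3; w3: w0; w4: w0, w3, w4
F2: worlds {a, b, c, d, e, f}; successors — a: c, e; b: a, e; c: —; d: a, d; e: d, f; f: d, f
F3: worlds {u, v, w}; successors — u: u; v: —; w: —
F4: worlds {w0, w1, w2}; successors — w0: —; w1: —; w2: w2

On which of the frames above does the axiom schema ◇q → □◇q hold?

Frame correspondent (Sahlqvist): ∀x ∀y ∀z (Rxy ∧ Rxz → Ryz) — i.e. the Euclidean property.
F1: fails — Rw0w3 and Rw0w4 but not Rw3w4.
F2: fails — Rae and Rae but not Ree.
F3: satisfies the condition.
F4: satisfies the condition.

F3, F4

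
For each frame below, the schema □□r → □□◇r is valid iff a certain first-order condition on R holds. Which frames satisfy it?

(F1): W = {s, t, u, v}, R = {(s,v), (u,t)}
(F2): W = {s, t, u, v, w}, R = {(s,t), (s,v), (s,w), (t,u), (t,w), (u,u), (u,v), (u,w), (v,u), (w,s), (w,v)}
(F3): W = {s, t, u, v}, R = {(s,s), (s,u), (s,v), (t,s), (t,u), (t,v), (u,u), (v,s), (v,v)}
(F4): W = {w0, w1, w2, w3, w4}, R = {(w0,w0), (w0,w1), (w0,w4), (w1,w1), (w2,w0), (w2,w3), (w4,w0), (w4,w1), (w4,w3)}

This is the axiom for a generalized confluence (Geach) condition; its first-order frame correspondent is ∀x ∀z (xR²z → ∃w (xR²w ∧ zRw)).
(F1): holds.
(F2): holds.
(F3): holds.
(F4): fails — w0R²w3 but no w with w0R²w and w3Rw.
Valid on: (F1), (F2), (F3).

(F1), (F2), (F3)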